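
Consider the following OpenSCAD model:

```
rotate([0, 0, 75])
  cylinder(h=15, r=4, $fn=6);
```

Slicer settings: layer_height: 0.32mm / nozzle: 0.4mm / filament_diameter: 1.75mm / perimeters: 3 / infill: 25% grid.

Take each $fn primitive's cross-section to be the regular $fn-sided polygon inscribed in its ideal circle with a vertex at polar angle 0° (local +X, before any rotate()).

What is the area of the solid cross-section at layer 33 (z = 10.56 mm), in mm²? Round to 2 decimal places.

41.57 mm²

At z = 10.56 mm: the r=4 cylinder contributes a regular 6-gon of circumradius 4 (area = (6/2)·4.000²·sin(360°/6) = 41.57 mm²); (rotated 75° about Z; rotation is an isometry so areas/perimeters/island counts are preserved). Overall, the cross-section is a single solid region. Net area = 41.57 mm².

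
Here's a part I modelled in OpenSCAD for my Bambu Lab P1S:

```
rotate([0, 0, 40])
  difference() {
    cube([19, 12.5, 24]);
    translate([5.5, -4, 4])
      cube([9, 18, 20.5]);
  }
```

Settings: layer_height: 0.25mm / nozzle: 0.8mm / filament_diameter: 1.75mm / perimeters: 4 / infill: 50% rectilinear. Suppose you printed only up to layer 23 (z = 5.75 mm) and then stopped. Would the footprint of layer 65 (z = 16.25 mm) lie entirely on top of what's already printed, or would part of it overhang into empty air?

entirely on top

Compare the two slices. At z = 5.75: the cube is present — its section is the full 19×12.5 rectangle (area 237.50 mm²); the cube at (5.5, -4) is present — its section is the full 9×18 rectangle (area 162.00 mm²); Taking the first minus the rest: starting from the 19×12.5 cube (237.50 mm²), the 9×18 cube at (5.5, -4) partially overlaps it — only the 112.50 mm² overlap (of its 162.00 mm²) is removed, clipping the outline — area = 125.00 mm²; (whole slice rotated 40° about Z — lengths, areas and connectivity unchanged). At z = 16.25: the cube (footprint 19×12.5) is included at this height (area 237.50 mm²); the cube at (5.5, -4) (footprint 9×18) is included at this height (area 162.00 mm²); Subtracting the remaining from the first: starting from the 19×12.5 cube (237.50 mm²), the 9×18 cube at (5.5, -4) partially overlaps it — only the 112.50 mm² overlap (of its 162.00 mm²) is removed, clipping the outline — area = 125.00 mm²; (rotated 40° about Z; rotation is an isometry so areas/perimeters/island counts are preserved). Checking containment: the cross-section at z = 16.25 is a subset of the cross-section at z = 5.75.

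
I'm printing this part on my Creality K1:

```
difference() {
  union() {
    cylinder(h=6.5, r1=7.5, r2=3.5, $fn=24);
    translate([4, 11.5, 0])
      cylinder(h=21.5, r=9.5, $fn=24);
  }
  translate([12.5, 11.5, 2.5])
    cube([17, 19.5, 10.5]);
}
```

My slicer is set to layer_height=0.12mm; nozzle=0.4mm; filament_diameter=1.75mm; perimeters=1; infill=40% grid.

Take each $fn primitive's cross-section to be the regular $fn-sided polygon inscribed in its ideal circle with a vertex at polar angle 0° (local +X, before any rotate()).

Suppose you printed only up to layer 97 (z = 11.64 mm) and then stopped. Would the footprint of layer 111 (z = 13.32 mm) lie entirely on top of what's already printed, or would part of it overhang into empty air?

Compare the two slices. At z = 11.64: the cone does not reach this height (z outside [0, 6.5]); the r=9.5 cylinder at (4, 11.5) contributes a regular 24-gon of circumradius 9.5 (area = (24/2)·9.500²·sin(360°/24) = 280.30 mm²); Combining (union): only the r=9.5 cylinder at (4, 11.5) is present, so the union is just that shape — area = 280.30 mm²; the 17×19.5 cube at (12.5, 11.5) contributes its full rectangle (area 331.50 mm²); Subtracting the remaining from the first: starting from that combined region (280.30 mm²), the 17×19.5 cube at (12.5, 11.5) partially overlaps it — only the 2.61 mm² overlap (of its 331.50 mm²) is removed, clipping the outline — area = 277.69 mm². At z = 13.32: the cone is not intersected at this z (z outside [0, 6.5]); the r=9.5 cylinder at (4, 11.5) contributes a regular 24-gon of circumradius 9.5 (area = (24/2)·9.500²·sin(360°/24) = 280.30 mm²); Merging all regions: only the r=9.5 cylinder at (4, 11.5) is present, so the union is just that shape — area = 280.30 mm²; the cube at (12.5, 11.5) is absent (z outside [2.5, 13]); Subtracting the remaining from the first: none of the subtracted shapes is present at this height, so the result so far is unchanged — area = 280.30 mm². Checking containment: at z = 13.32 the cross-section extends beyond the z = 11.64 cross-section by about 2.61 mm².

part overhangs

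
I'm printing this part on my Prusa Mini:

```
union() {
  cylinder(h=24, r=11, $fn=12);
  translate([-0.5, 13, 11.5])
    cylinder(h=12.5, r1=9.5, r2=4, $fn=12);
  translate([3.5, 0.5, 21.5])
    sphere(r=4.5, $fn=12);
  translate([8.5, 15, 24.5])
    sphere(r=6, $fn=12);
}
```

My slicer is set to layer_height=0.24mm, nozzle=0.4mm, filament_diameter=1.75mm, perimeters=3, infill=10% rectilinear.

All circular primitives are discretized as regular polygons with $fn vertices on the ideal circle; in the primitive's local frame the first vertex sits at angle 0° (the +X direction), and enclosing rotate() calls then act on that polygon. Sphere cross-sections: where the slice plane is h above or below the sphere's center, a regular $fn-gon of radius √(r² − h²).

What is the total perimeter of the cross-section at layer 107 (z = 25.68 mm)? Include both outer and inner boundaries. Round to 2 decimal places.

46.89 mm

At z = 25.68 mm: the cylinder is absent (z outside [0, 24]); the cone at (-0.5, 13) does not reach this height (z outside [11.5, 24]); the sphere at (3.5, 0.5): section is a regular 12-gon, circumradius = √(r²−h²) = √(4.5²−4.18²) = 1.667 (perimeter = 2·12·1.667·sin(180°/12) = 10.35 mm); the r=6 sphere at (8.5, 15) contributes a regular 12-gon of circumradius √(6²−1.18²) = 5.883 (perimeter = 2·12·5.883·sin(180°/12) = 36.54 mm); Combining (union): the 2 present regions are separate (no shared area or edge), so areas and boundary lengths simply add and each stays a separate island — boundary = 46.89 mm. Overall, the cross-section has 2 separate islands. Total boundary length (outer) = 46.89 mm.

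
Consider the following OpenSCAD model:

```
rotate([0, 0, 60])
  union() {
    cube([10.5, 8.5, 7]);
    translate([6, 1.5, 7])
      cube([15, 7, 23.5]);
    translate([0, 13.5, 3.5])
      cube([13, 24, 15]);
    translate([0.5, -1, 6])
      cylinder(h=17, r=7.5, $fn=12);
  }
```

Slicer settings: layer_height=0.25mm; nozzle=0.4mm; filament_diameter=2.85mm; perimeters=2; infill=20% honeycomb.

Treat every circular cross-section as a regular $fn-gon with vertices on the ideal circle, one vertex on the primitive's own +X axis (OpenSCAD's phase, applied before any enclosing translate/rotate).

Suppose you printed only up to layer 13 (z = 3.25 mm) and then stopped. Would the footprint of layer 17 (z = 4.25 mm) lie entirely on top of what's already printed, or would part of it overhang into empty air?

part overhangs

Compare the two slices. At z = 3.25: the cube is present — its section is the full 10.5×8.5 rectangle (area 89.25 mm²); the cube at (6, 1.5) is absent (z outside [7, 30.5]); the cube at (0, 13.5) is absent (z outside [3.5, 18.5]); the cylinder at (0.5, -1) is not intersected at this z (z outside [6, 23]); Merging all regions: only the 10.5×8.5 cube is present, so the union is just that shape — area = 89.25 mm²; (rotated 60° about Z; rotation is an isometry so areas/perimeters/island counts are preserved). At z = 4.25: the cube is present — its section is the full 10.5×8.5 rectangle (area 89.25 mm²); the cube at (6, 1.5) does not reach this height (z outside [7, 30.5]); the cube at (0, 13.5) (footprint 13×24) is included at this height (area 312.00 mm²); the cylinder at (0.5, -1) does not reach this height (z outside [6, 23]); Combining (union): the 2 present regions are separate (no shared area or edge), so areas and boundary lengths simply add and each stays a separate island — area = 401.25 mm²; (whole slice rotated 60° about Z — lengths, areas and connectivity unchanged). Checking containment: at z = 4.25 the cross-section extends beyond the z = 3.25 cross-section by about 312.00 mm².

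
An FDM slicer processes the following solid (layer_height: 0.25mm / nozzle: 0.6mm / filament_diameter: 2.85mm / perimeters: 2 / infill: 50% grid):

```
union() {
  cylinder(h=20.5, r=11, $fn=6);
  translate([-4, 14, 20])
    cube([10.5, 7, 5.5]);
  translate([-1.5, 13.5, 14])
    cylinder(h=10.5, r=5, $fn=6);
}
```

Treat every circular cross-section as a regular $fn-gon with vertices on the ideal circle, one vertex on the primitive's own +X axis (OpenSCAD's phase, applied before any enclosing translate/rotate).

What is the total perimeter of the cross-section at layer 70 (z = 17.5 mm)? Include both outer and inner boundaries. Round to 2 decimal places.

84.77 mm

At z = 17.5 mm: the cylinder: section is a regular 6-gon, circumradius r=11 (perimeter = 2·6·11.000·sin(180°/6) = 66.00 mm); the cube at (-4, 14) is absent (z outside [20, 25.5]); the r=5 cylinder at (-1.5, 13.5) gives a regular 6-gon of circumradius 5 (constant along its height) (perimeter = 2·6·5.000·sin(180°/6) = 30.00 mm); Merging all regions: the regions partially overlap (shared area 1.86 mm²), so the edge portions inside another operand are dropped and the merged outline is re-measured after clipping — boundary = 84.77 mm. Overall, the cross-section is a single solid region. Total boundary length (outer) = 84.77 mm.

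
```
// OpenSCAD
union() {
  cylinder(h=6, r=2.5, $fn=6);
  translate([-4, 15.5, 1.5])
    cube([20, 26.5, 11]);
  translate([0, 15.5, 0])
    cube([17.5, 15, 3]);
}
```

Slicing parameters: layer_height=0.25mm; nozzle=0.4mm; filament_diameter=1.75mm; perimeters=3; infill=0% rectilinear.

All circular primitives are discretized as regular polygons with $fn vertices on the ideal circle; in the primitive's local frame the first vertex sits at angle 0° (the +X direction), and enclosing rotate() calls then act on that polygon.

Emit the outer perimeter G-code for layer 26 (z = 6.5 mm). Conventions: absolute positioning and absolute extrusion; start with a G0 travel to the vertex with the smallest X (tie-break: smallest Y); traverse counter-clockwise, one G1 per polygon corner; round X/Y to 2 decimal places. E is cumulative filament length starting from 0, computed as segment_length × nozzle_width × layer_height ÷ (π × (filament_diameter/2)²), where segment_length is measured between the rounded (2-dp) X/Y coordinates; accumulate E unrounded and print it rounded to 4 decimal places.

G0 X-4.00 Y15.50 Z6.50
G1 X16.00 Y15.50 E0.8315
G1 X16.00 Y42.00 E1.9332
G1 X-4.00 Y42.00 E2.7647
G1 X-4.00 Y15.50 E3.8665

At z = 6.5 mm: the cylinder does not reach this height (z outside [0, 6]); the cube at (-4, 15.5) (footprint 20×26.5) is included at this height; the cube at (0, 15.5) does not reach this height (z outside [0, 3]); Merging all regions: only the 20×26.5 cube at (-4, 15.5) is present, so the union is just that shape — 1 connected region. The outline is a single polygon with 4 vertices. Extrusion per mm of travel: 0.4 × 0.25 / (π × 0.875²) = 0.041575. Accumulating E over each segment gives final E = 3.8665.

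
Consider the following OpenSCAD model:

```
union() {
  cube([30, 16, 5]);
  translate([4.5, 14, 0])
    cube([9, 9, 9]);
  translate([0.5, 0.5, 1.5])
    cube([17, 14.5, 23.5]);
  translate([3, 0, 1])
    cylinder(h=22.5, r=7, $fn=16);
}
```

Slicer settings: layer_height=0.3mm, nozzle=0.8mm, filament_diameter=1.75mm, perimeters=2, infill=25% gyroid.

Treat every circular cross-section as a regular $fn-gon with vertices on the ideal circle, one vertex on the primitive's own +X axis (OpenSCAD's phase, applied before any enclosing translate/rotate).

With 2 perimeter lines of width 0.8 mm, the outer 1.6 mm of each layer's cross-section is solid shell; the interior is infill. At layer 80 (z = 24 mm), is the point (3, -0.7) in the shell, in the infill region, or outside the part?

At z = 24 mm: the cube is not intersected at this z (z outside [0, 5]); the cube at (4.5, 14) is absent (z outside [0, 9]); the cube at (0.5, 0.5) is present — its section is the full 17×14.5 rectangle; the cylinder at (3, 0) is absent (z outside [1, 23.5]); Taking the union: only the 17×14.5 cube at (0.5, 0.5) is present, so the union is just that shape — 1 connected region. Overall, the cross-section is a single solid region. The nearest boundary edge runs (0.50, 0.50)→(17.50, 0.50); distance from the point to it = 1.20 mm. The point is not inside any of the regions above, so it lies outside the cross-section (1.20 mm from the nearest boundary).

outside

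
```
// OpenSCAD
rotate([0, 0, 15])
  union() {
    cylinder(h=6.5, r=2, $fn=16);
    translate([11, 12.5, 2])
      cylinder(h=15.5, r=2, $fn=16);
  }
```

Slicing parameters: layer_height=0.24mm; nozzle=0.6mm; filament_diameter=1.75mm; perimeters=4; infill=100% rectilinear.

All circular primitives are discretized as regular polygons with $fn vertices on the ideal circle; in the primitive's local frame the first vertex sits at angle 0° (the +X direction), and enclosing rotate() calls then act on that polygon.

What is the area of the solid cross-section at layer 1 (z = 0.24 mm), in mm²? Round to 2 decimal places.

At z = 0.24 mm: the cylinder: section is a regular 16-gon, circumradius r=2 (area = (16/2)·2.000²·sin(360°/16) = 12.25 mm²); the cylinder at (11, 12.5) does not reach this height (z outside [2, 17.5]); Merging all regions: only the r=2 cylinder is present, so the union is just that shape — area = 12.25 mm²; (rotated 15° about Z; rotation is an isometry so areas/perimeters/island counts are preserved). Overall, the cross-section is a single solid region. Net area = 12.25 mm².

12.25 mm²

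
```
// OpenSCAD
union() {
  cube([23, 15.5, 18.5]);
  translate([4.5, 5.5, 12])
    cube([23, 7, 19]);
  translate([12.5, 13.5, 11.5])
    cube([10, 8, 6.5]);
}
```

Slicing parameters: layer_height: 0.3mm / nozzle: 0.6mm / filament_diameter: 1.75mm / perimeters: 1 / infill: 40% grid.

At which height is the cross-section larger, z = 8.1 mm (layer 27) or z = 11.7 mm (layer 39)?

layer 39 (z = 11.7 mm)

Layer 27 (z = 8.1): the cube is present — its section is the full 23×15.5 rectangle (area 356.50 mm²); the cube at (4.5, 5.5) does not reach this height (z outside [12, 31]); the cube at (12.5, 13.5) is not intersected at this z (z outside [11.5, 18]); Merging all regions: only the 23×15.5 cube is present, so the union is just that shape — area = 356.50 mm². So its area = 356.50 mm². Layer 39 (z = 11.7): the cube is present — its section is the full 23×15.5 rectangle (area 356.50 mm²); the cube at (4.5, 5.5) is absent (z outside [12, 31]); the 10×8 cube at (12.5, 13.5) contributes its full rectangle (area 80.00 mm²); Taking the union: the regions partially overlap — summed areas 436.50 mm² minus the doubly-counted overlap 20.00 mm² gives 416.50 mm² — area = 416.50 mm². So its area = 416.50 mm². Layer 39 is larger (416.50 vs 356.50 mm²).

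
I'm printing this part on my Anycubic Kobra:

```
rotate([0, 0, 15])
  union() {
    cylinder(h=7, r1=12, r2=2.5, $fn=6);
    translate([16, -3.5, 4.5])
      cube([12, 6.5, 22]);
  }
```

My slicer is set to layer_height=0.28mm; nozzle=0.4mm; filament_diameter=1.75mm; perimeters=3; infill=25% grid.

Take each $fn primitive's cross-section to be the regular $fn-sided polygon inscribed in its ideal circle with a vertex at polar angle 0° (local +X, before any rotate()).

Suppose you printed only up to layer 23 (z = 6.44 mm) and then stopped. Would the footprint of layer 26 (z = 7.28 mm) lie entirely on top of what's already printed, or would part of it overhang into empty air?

entirely on top

Compare the two slices. At z = 6.44: the cone contributes a regular 6-gon of circumradius 3.260 (interpolated between r1=12 and r2=2.5 at t=0.920) (area = (6/2)·3.260²·sin(360°/6) = 27.61 mm²); the cube at (16, -3.5) (footprint 12×6.5) is included at this height (area 78.00 mm²); Combining (union): the 2 present regions are separate (no shared area or edge), so areas and boundary lengths simply add and each stays a separate island — area = 105.61 mm²; (rotated 15° about Z; rotation is an isometry so areas/perimeters/island counts are preserved). At z = 7.28: the cone is absent (z outside [0, 7]); the cube at (16, -3.5) is present — its section is the full 12×6.5 rectangle (area 78.00 mm²); Merging all regions: only the 12×6.5 cube at (16, -3.5) is present, so the union is just that shape — area = 78.00 mm²; (whole slice rotated 15° about Z — lengths, areas and connectivity unchanged). Checking containment: the cross-section at z = 7.28 is a subset of the cross-section at z = 6.44.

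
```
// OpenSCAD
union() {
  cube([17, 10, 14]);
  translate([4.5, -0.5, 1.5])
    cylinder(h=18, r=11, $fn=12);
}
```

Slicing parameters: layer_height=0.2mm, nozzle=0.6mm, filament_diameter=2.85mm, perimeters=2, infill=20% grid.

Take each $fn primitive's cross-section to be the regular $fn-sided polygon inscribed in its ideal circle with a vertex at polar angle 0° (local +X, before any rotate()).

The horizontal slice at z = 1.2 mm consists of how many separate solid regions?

1

At z = 1.2 mm: the cube is present — its section is the full 17×10 rectangle; the cylinder at (4.5, -0.5) does not reach this height (z outside [1.5, 19.5]); Combining (union): only the 17×10 cube is present, so the union is just that shape — 1 connected region. The result has 1 disconnected region.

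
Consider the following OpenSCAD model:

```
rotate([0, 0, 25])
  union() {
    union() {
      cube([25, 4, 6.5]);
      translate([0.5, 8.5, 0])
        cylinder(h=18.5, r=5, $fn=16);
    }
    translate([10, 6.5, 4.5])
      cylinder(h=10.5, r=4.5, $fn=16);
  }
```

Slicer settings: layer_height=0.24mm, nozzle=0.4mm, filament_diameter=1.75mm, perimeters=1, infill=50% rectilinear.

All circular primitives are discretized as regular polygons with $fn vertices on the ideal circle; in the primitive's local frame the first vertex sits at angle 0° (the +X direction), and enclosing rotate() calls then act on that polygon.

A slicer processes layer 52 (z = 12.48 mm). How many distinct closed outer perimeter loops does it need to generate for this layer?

At z = 12.48 mm: the cube does not reach this height (z outside [0, 6.5]); the cylinder at (0.5, 8.5): section is a regular 16-gon, circumradius r=5; Combining (union): only the r=5 cylinder at (0.5, 8.5) is present, so the union is just that shape — 1 connected region; the r=4.5 cylinder at (10, 6.5) contributes a regular 16-gon of circumradius 4.5; Merging all regions: the 2 present regions are separate (no shared area or edge), so areas and boundary lengths simply add and each stays a separate island — 2 connected regions; (whole slice rotated 25° about Z — lengths, areas and connectivity unchanged). The result has 2 disconnected regions.

2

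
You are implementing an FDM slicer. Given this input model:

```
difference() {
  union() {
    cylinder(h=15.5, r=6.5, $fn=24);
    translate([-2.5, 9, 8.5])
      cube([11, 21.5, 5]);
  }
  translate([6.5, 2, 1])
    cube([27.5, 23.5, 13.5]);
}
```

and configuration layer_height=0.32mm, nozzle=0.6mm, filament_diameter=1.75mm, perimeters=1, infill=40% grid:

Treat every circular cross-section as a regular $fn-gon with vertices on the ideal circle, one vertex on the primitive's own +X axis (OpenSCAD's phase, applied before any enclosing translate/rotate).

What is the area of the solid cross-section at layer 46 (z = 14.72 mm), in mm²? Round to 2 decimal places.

At z = 14.72 mm: the r=6.5 cylinder gives a regular 24-gon of circumradius 6.5 (constant along its height) (area = (24/2)·6.500²·sin(360°/24) = 131.22 mm²); the cube at (-2.5, 9) does not reach this height (z outside [8.5, 13.5]); Taking the union: only the r=6.5 cylinder is present, so the union is just that shape — area = 131.22 mm²; the cube at (6.5, 2) is not intersected at this z (z outside [1, 14.5]); Subtracting the remaining from the first: none of the subtracted shapes is present at this height, so that combined region is unchanged — area = 131.22 mm². Overall, the cross-section is a single solid region. Net area = 131.22 mm².

131.22 mm²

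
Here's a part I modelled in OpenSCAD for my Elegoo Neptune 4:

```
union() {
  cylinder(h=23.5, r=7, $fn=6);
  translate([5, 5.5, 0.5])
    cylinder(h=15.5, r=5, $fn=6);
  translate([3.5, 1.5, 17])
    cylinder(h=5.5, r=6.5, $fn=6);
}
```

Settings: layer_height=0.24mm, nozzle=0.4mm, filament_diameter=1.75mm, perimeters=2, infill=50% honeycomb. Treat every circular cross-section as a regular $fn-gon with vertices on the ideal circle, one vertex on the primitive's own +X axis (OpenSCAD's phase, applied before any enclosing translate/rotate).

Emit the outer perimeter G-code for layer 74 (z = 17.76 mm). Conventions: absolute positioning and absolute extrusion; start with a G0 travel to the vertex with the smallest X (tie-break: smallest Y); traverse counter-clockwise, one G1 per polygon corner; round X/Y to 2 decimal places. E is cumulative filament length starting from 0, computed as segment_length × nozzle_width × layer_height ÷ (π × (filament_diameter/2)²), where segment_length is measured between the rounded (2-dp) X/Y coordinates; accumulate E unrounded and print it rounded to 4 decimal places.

At z = 17.76 mm: the r=7 cylinder gives a regular 6-gon of circumradius 7 (constant along its height); the cylinder at (5, 5.5) is not intersected at this z (z outside [0.5, 16]); the cylinder at (3.5, 1.5): section is a regular 6-gon, circumradius r=6.5; Taking the union: the regions partially overlap (shared area 71.23 mm²), so overlapping operands fuse into one piece — 1 connected region. The outline is a single polygon with 10 vertices. Extrusion per mm of travel: 0.4 × 0.24 / (π × 0.875²) = 0.039912. Accumulating E over each segment gives final E = 1.9647.

G0 X-7.00 Y0.00 Z17.76
G1 X-3.50 Y-6.06 E0.2793
G1 X3.50 Y-6.06 E0.5587
G1 X4.62 Y-4.13 E0.6478
G1 X6.75 Y-4.13 E0.7328
G1 X10.00 Y1.50 E0.9922
G1 X6.75 Y7.13 E1.2517
G1 X0.25 Y7.13 E1.5111
G1 X-0.37 Y6.06 E1.5605
G1 X-3.50 Y6.06 E1.6854
G1 X-7.00 Y0.00 E1.9647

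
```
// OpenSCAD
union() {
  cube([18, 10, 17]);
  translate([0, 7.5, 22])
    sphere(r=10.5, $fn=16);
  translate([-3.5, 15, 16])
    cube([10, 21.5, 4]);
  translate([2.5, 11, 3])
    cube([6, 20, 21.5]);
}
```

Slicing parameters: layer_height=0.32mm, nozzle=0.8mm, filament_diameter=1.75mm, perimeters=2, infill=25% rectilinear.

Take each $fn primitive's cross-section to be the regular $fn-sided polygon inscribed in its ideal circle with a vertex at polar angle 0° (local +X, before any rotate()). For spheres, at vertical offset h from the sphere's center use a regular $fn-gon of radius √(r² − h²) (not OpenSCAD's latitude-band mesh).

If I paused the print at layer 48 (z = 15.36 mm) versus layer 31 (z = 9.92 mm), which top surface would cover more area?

Layer 48 (z = 15.36): the cube (footprint 18×10) is included at this height (area 180.00 mm²); the sphere at (0, 7.5): section is a regular 16-gon, circumradius = √(r²−h²) = √(10.5²−6.64²) = 8.134 (area = (16/2)·8.134²·sin(360°/16) = 202.55 mm²); the cube at (-3.5, 15) is absent (z outside [16, 20]); the cube at (2.5, 11) (footprint 6×20) is included at this height (area 120.00 mm²); Combining (union): the regions partially overlap — summed areas 502.55 mm² minus the doubly-counted overlap 81.80 mm² gives 420.75 mm² — area = 420.75 mm². So its area = 420.75 mm². Layer 31 (z = 9.92): the 18×10 cube contributes its full rectangle (area 180.00 mm²); the sphere at (0, 7.5) does not reach this height (|z−center|=12.080 > r=10.5); the cube at (-3.5, 15) is absent (z outside [16, 20]); the cube at (2.5, 11) is present — its section is the full 6×20 rectangle (area 120.00 mm²); Merging all regions: the 2 present regions are separate (no shared area or edge), so areas and boundary lengths simply add and each stays a separate island — area = 300.00 mm². So its area = 300.00 mm². Layer 48 is larger (420.75 vs 300.00 mm²).

layer 48 (z = 15.36 mm)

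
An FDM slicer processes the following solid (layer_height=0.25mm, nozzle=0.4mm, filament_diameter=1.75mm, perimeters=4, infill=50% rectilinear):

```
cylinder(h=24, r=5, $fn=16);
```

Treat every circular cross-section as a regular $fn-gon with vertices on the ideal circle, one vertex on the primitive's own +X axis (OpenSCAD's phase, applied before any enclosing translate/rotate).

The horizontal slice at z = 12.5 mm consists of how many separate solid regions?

At z = 12.5 mm: the cylinder: section is a regular 16-gon, circumradius r=5. The result has 1 disconnected region.

1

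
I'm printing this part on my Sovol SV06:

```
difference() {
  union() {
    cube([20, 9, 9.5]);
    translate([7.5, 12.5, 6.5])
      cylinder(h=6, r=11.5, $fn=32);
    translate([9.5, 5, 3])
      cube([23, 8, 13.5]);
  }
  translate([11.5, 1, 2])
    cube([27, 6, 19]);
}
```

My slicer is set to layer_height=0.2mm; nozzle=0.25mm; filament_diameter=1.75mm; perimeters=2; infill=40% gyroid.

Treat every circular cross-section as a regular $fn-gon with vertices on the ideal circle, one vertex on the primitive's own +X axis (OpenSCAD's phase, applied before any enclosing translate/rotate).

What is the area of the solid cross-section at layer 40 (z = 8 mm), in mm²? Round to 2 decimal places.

504.76 mm²

At z = 8 mm: the cube (footprint 20×9) is included at this height (area 180.00 mm²); the cylinder at (7.5, 12.5): section is a regular 32-gon, circumradius r=11.5 (area = (32/2)·11.500²·sin(360°/32) = 412.81 mm²); the cube at (9.5, 5) is present — its section is the full 23×8 rectangle (area 184.00 mm²); Merging all regions: the regions partially overlap — summed areas 776.81 mm² minus the doubly-counted overlap 196.05 mm² gives 580.76 mm² — area = 580.76 mm²; the cube at (11.5, 1) is present — its section is the full 27×6 rectangle (area 162.00 mm²); After the difference (first − rest): starting from that combined region (580.76 mm²), the 27×6 cube at (11.5, 1) partially overlaps it — only the 76.00 mm² overlap (of its 162.00 mm²) is removed, clipping the outline — area = 504.76 mm². Overall, the cross-section is a single solid region. Net area = 504.76 mm².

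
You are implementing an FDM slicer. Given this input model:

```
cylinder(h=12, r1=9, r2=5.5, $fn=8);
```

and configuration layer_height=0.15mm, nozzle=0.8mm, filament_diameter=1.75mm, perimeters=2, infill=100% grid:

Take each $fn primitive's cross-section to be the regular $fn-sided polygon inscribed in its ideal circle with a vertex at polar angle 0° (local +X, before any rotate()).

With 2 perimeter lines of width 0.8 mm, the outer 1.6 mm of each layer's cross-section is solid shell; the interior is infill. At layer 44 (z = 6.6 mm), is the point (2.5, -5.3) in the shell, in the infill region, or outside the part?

shell

At z = 6.6 mm: the cone: at t=0.550 of its height the radius interpolates to r₁+(r₂−r₁)t = 7.075, giving a regular 8-gon of that circumradius. Overall, the cross-section is a single solid region. The nearest boundary edge runs (-0.00, -7.08)→(5.00, -5.00); distance from the point to it = 0.68 mm. The point is inside the cross-section, 0.68 mm from the nearest boundary — within the 1.6 mm shell band (2 × 0.8).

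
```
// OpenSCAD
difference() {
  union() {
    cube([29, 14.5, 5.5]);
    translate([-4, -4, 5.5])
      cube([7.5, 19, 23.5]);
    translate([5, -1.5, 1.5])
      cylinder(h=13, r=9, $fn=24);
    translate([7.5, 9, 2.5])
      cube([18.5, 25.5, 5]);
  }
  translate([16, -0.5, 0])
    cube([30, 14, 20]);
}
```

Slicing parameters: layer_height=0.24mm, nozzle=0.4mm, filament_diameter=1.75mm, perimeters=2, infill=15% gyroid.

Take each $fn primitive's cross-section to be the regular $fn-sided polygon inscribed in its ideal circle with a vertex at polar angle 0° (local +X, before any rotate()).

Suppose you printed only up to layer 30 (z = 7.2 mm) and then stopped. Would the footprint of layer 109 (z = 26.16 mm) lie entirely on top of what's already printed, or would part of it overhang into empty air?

entirely on top

Compare the two slices. At z = 7.2: the cube does not reach this height (z outside [0, 5.5]); the 7.5×19 cube at (-4, -4) contributes its full rectangle (area 142.50 mm²); the r=9 cylinder at (5, -1.5) gives a regular 24-gon of circumradius 9 (constant along its height) (area = (24/2)·9.000²·sin(360°/24) = 251.57 mm²); the 18.5×25.5 cube at (7.5, 9) contributes its full rectangle (area 471.75 mm²); Merging all regions: the regions partially overlap — summed areas 865.82 mm² minus the doubly-counted overlap 67.88 mm² gives 797.95 mm² — area = 797.95 mm²; the cube at (16, -0.5) is present — its section is the full 30×14 rectangle (area 420.00 mm²); Subtracting the remaining from the first: starting from the result so far (797.95 mm²), the 30×14 cube at (16, -0.5) partially overlaps it — only the 45.00 mm² overlap (of its 420.00 mm²) is removed, clipping the outline — area = 752.95 mm². At z = 26.16: the cube is absent (z outside [0, 5.5]); the cube at (-4, -4) (footprint 7.5×19) is included at this height (area 142.50 mm²); the cylinder at (5, -1.5) is not intersected at this z (z outside [1.5, 14.5]); the cube at (7.5, 9) is absent (z outside [2.5, 7.5]); Merging all regions: only the 7.5×19 cube at (-4, -4) is present, so the union is just that shape — area = 142.50 mm²; the cube at (16, -0.5) is not intersected at this z (z outside [0, 20]); Taking the first minus the rest: none of the subtracted shapes is present at this height, so that combined region is unchanged — area = 142.50 mm². Checking containment: the cross-section at z = 26.16 is a subset of the cross-section at z = 7.2.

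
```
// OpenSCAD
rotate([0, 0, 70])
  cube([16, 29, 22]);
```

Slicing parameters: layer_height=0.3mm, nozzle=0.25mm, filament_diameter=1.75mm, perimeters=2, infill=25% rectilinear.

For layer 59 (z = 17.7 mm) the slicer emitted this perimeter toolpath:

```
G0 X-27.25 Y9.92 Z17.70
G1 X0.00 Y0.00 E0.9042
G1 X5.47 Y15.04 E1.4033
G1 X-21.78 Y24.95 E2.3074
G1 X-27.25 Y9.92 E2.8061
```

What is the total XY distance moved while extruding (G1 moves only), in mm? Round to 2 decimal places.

89.99 mm

Sum the Euclidean lengths of each G1 segment: total = 89.99 mm.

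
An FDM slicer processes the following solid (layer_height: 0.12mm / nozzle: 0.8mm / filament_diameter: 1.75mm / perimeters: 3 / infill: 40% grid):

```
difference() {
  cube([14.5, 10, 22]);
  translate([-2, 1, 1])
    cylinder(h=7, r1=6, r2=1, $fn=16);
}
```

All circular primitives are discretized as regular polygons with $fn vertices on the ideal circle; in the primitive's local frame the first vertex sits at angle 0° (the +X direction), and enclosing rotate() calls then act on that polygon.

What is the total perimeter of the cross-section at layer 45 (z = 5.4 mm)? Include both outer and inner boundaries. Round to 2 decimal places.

48.58 mm

At z = 5.4 mm: the 14.5×10 cube contributes its full rectangle (perimeter 49.00 mm); the cone at (-2, 1) (r1=6→r2=1) has section circumradius 2.857 here — a regular 16-gon (perimeter = 2·16·2.857·sin(180°/16) = 17.84 mm); Taking the first minus the rest: starting from the 14.5×10 cube, the cone at (-2, 1) partially overlaps it — only the 1.88 mm² overlap (of its 24.99 mm²) is removed, clipping the outline — boundary = 48.58 mm. Overall, the cross-section is a single solid region. Total boundary length (outer) = 48.58 mm.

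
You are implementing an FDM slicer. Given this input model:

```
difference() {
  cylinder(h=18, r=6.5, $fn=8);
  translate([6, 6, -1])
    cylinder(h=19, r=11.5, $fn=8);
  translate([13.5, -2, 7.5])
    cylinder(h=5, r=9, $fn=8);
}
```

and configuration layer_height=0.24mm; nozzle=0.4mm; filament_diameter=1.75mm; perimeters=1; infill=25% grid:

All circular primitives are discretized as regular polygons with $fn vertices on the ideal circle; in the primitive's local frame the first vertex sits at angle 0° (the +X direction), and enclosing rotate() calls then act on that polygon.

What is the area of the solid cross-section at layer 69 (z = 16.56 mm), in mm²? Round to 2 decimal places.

At z = 16.56 mm: the cylinder: section is a regular 8-gon, circumradius r=6.5 (area = (8/2)·6.500²·sin(360°/8) = 119.50 mm²); the r=11.5 cylinder at (6, 6) contributes a regular 8-gon of circumradius 11.5 (area = (8/2)·11.500²·sin(360°/8) = 374.06 mm²); the cylinder at (13.5, -2) is not intersected at this z (z outside [7.5, 12.5]); Subtracting the remaining from the first: starting from the r=6.5 cylinder (119.50 mm²), the r=11.5 cylinder at (6, 6) partially overlaps it — only the 81.39 mm² overlap (of its 374.06 mm²) is removed, clipping the outline — area = 38.11 mm². Overall, the cross-section is a single solid region. Net area = 38.11 mm².

38.11 mm²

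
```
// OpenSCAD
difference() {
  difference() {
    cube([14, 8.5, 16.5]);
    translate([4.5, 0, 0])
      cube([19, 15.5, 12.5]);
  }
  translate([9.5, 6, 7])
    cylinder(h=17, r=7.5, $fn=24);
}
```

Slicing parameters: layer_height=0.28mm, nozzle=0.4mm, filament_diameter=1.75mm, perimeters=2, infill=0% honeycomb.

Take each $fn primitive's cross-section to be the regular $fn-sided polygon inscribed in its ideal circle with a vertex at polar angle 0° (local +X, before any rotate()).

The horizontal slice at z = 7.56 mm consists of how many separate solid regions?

At z = 7.56 mm: the cube (footprint 14×8.5) is included at this height; the cube at (4.5, 0) is present — its section is the full 19×15.5 rectangle; Subtracting the remaining from the first: starting from the 14×8.5 cube, the 19×15.5 cube at (4.5, 0) partially overlaps it — only the 80.75 mm² overlap (of its 294.50 mm²) is removed, clipping the outline — 1 connected region; the r=7.5 cylinder at (9.5, 6) contributes a regular 24-gon of circumradius 7.5; After the difference (first − rest): starting from the result so far, the r=7.5 cylinder at (9.5, 6) partially overlaps it — only the 15.21 mm² overlap (of its 174.70 mm²) is removed, clipping the outline — 1 connected region. The result has 1 disconnected region.

1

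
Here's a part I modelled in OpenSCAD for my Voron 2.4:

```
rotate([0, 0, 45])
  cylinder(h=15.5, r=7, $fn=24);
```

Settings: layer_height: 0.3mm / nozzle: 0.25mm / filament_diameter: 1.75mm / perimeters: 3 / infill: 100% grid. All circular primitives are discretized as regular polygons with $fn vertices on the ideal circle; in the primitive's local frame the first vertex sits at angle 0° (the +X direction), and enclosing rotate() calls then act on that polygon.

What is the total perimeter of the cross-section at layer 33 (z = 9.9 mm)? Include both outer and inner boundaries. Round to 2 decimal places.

At z = 9.9 mm: the cylinder: section is a regular 24-gon, circumradius r=7 (perimeter = 2·24·7.000·sin(180°/24) = 43.86 mm); (whole slice rotated 45° about Z — lengths, areas and connectivity unchanged). Overall, the cross-section is a single solid region. Total boundary length (outer) = 43.86 mm.

43.86 mm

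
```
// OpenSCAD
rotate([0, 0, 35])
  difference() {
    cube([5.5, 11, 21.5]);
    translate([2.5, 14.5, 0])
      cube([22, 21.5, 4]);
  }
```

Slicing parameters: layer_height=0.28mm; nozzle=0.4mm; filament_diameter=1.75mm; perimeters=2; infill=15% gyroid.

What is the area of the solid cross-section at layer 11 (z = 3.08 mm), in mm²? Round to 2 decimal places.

At z = 3.08 mm: the cube (footprint 5.5×11) is included at this height (area 60.50 mm²); the cube at (2.5, 14.5) (footprint 22×21.5) is included at this height (area 473.00 mm²); Taking the first minus the rest: starting from the 5.5×11 cube (60.50 mm²), the 22×21.5 cube at (2.5, 14.5) misses the remaining region (no effect) — area = 60.50 mm²; (whole slice rotated 35° about Z — lengths, areas and connectivity unchanged). Overall, the cross-section is a single solid region. Net area = 60.50 mm².

60.50 mm²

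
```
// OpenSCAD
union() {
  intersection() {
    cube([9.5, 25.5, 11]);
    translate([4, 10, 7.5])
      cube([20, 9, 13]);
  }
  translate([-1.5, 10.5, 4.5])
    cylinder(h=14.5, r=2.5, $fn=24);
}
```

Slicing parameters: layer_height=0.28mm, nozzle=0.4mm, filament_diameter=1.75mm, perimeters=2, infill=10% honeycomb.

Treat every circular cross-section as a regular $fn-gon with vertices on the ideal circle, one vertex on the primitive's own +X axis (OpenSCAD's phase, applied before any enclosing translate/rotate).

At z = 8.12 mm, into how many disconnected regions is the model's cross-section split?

At z = 8.12 mm: the 9.5×25.5 cube contributes its full rectangle; the cube at (4, 10) is present — its section is the full 20×9 rectangle; Keeping only the common overlap: the 20×9 cube at (4, 10) partially overlaps the 9.5×25.5 cube; clipping to the common part keeps 49.50 mm² — 1 connected region; the r=2.5 cylinder at (-1.5, 10.5) contributes a regular 24-gon of circumradius 2.5; Merging all regions: the 2 present regions are separate (no shared area or edge), so areas and boundary lengths simply add and each stays a separate island — 2 connected regions. The result has 2 disconnected regions.

2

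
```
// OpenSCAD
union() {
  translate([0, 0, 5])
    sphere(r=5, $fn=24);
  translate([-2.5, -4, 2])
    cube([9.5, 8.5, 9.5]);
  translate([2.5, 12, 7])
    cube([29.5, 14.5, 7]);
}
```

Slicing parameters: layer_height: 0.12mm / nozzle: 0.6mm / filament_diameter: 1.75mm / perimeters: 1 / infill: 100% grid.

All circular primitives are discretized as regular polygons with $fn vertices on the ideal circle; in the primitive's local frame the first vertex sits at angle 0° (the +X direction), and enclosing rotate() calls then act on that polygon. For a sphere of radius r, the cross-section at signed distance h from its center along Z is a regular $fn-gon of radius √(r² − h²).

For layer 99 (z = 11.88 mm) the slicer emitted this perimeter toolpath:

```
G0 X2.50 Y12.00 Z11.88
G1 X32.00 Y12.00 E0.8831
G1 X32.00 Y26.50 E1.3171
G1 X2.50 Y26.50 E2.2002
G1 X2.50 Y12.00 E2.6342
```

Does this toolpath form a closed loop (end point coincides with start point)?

Start point (G0): (2.50, 12.00). End point (last G1): the path returns to the start — closed.

yes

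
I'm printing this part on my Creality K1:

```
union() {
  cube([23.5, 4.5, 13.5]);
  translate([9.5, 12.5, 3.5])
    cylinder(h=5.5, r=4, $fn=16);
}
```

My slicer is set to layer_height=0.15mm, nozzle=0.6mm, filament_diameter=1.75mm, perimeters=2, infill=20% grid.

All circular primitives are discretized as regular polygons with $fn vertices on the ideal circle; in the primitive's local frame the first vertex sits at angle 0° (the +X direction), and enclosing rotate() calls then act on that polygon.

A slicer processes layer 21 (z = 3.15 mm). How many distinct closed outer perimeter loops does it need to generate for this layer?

At z = 3.15 mm: the cube is present — its section is the full 23.5×4.5 rectangle; the cylinder at (9.5, 12.5) does not reach this height (z outside [3.5, 9]); Taking the union: only the 23.5×4.5 cube is present, so the union is just that shape — 1 connected region. The result has 1 disconnected region.

1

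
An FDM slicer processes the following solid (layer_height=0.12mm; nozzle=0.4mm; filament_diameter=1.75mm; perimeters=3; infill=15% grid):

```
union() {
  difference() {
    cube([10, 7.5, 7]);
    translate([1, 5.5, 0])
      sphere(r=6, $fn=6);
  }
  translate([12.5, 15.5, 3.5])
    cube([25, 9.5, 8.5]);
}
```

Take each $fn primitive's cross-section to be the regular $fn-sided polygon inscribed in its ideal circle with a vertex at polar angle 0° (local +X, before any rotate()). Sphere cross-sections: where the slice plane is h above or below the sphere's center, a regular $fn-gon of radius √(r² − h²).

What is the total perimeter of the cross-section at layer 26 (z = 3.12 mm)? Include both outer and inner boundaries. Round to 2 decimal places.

34.59 mm

At z = 3.12 mm: the cube is present — its section is the full 10×7.5 rectangle (perimeter 35.00 mm); the r=6 sphere at (1, 5.5) slices to a regular 6-gon of circumradius 5.125 (√(r²−h²) with h=3.12 from center) (perimeter = 2·6·5.125·sin(180°/6) = 30.75 mm); Subtracting the remaining from the first: starting from the 10×7.5 cube, the r=6 sphere at (1, 5.5) partially overlaps it — only the 32.59 mm² overlap (of its 68.24 mm²) is removed, clipping the outline — boundary = 34.59 mm; the cube at (12.5, 15.5) does not reach this height (z outside [3.5, 12]); Taking the union: only that combined region is present, so the union is just that shape — boundary = 34.59 mm. Overall, the cross-section is a single solid region. Total boundary length (outer) = 34.59 mm.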